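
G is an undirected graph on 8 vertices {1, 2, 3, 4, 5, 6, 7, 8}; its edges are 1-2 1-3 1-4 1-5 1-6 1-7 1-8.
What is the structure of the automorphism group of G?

the symmetric group on 7 letters

Vertex 1 has degree 7 and every other vertex has degree 1, so G is the star K_{1,7} with centre 1. The 7 leaves are pairwise interchangeable while the centre is fixed, giving Aut(G) = S_7.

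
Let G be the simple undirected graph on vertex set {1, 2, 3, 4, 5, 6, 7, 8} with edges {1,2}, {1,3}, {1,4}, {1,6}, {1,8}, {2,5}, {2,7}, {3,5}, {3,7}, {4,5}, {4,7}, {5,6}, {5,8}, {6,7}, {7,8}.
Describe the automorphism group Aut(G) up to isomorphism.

S_5 × S_3

The vertices split by degree into {1, 5, 7} (degree 5) and {2, 3, 4, 6, 8} (degree 3); every edge runs between the two parts, so G is the complete bipartite graph K_{3,5}. Automorphisms preserve the bipartition setwise (since the parts differ in size) and act as S_5 × S_3 within it; |Aut| = 720.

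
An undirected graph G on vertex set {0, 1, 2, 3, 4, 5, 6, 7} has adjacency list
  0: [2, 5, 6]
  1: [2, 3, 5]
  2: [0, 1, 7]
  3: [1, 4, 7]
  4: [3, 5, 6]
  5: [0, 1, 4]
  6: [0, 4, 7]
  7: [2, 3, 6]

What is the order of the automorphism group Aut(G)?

48

G is 3-regular and bipartite on 2^3 = 8 vertices with girth 4; it is the hypercube graph Q_3. The symmetry group of the 3-cube is the hyperoctahedral group B_3 = Z_2 ≀ S_3, of order 2^3·3! = 48.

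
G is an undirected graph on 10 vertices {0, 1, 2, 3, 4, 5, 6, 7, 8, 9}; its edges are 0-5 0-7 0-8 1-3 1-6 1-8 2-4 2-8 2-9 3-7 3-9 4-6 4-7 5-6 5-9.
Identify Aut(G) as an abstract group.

G is 3-regular on 10 vertices with no triangles and no 4-cycles (girth 5): this is the Petersen graph. It is a classical fact that the Petersen graph has automorphism group S_5 (order 120), arising from its description as the Kneser graph K(5,2).

the symmetric group S_5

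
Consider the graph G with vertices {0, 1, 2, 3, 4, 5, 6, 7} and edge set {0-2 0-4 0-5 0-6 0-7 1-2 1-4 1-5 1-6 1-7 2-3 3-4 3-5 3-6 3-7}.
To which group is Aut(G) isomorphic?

S_3 × S_5

The vertices split by degree into {0, 1, 3} (degree 5) and {2, 4, 5, 6, 7} (degree 3); every edge runs between the two parts, so G is the complete bipartite graph K_{3,5}. Automorphisms preserve the bipartition setwise (since the parts differ in size) and act as S_3 × S_5 within it; |Aut| = 720.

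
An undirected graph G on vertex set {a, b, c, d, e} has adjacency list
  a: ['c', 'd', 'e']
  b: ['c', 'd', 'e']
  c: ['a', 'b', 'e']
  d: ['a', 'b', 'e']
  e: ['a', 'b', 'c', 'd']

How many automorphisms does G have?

Vertex e is the unique vertex of degree 4; the remaining 4 vertices each have degree 3 and induce a cycle, so G is the wheel on 5 vertices with hub e. Every automorphism fixes the hub and acts on the rim 4-cycle, so Aut(G) ≅ Aut(C_4) = D_4 of order 8.

8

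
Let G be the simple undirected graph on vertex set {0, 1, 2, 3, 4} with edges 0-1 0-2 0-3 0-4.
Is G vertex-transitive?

Vertex 0 is the only vertex of degree 4, so every automorphism fixes it; G is not vertex-transitive.

No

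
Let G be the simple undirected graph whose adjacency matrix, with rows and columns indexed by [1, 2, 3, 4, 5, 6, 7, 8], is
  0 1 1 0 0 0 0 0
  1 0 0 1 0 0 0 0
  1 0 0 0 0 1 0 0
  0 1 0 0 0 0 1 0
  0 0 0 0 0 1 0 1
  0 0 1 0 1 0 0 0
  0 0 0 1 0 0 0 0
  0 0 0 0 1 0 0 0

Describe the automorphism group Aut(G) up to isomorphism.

Z_2

The degree sequence is [2, 2, 2, 2, 2, 2, 1, 1]; the two degree-1 vertices 7 and 8 are the ends of a path, so G = P_8. The only nontrivial automorphism of a path is the end-to-end reflection, so Aut(G) ≅ Z_2.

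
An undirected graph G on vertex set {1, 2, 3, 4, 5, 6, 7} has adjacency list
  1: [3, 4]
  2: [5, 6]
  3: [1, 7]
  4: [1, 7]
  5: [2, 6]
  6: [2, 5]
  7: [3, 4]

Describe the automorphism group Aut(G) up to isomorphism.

G has two connected components, {1, 3, 4, 7} and {2, 5, 6}; each is 2-regular, so G = C_4 ⊔ C_3. No automorphism exchanges components of different sizes, hence Aut(G) is the direct product D_3 × D_4, order 48.

D_3 × D_4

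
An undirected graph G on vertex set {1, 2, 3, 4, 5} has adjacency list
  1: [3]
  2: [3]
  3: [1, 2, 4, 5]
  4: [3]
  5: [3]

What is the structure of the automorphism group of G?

the symmetric group on 4 letters

Vertex 3 has degree 4 and every other vertex has degree 1, so G is the star K_{1,4} with centre 3. The 4 leaves are pairwise interchangeable while the centre is fixed, giving Aut(G) = S_4.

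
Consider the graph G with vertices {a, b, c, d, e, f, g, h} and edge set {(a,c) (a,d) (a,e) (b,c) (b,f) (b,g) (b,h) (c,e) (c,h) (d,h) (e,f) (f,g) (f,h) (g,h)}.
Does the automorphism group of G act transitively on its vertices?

Vertex d is the only vertex of degree 2, so every automorphism fixes it; G is not vertex-transitive.

No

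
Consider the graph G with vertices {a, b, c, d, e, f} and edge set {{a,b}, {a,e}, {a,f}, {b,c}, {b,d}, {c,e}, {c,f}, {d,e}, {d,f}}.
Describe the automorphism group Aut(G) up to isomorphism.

G is 3-regular and bipartite with parts {b, e, f} and {a, c, d} (each part is independent and every cross-pair is an edge), so G = K_{3,3}. Each part can be permuted independently (S_3 × S_3) and the two equal-size parts can also be swapped, giving (S_3 × S_3) ⋊ Z_2 of order 2·(3!)² = 72.

(S_3 × S_3) ⋊ Z_2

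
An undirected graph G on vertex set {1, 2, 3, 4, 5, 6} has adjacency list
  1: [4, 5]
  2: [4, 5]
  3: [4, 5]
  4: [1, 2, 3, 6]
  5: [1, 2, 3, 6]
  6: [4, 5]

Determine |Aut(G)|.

48

The vertices split by degree into {4, 5} (degree 4) and {1, 2, 3, 6} (degree 2); every edge runs between the two parts, so G is the complete bipartite graph K_{2,4}. The parts have unequal sizes, so no automorphism swaps them; each part is permuted independently, giving S_4 × S_2 of order 4!·2! = 48.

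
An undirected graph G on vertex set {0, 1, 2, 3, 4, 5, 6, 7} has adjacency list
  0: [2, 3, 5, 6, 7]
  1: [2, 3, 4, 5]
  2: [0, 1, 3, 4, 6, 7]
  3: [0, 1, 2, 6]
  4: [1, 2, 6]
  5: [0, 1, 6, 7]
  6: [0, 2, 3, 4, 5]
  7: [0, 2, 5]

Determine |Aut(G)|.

1

The degree sequence is [5, 4, 6, 4, 3, 4, 5, 3]. Checking the degree-preserving permutations of the vertex set shows that none except the identity preserves every edge, so Aut(G) is trivial.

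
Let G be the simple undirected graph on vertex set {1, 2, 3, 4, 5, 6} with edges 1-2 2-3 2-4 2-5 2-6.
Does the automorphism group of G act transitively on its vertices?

No

Vertex 2 is the only vertex of degree 5, so every automorphism fixes it; G is not vertex-transitive.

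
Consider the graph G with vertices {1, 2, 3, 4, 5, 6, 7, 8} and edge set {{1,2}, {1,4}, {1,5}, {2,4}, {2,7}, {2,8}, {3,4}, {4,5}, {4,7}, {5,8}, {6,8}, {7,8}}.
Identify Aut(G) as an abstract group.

1

The degree sequence is [3, 4, 1, 5, 3, 1, 3, 4]. Checking the degree-preserving permutations of the vertex set shows that none except the identity preserves every edge, so Aut(G) is trivial.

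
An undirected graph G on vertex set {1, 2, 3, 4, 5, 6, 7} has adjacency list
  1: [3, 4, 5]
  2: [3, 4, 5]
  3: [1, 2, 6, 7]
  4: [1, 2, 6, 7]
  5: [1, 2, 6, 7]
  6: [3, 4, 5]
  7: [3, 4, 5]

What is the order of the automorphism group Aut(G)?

The vertices split by degree into {3, 4, 5} (degree 4) and {1, 2, 6, 7} (degree 3); every edge runs between the two parts, so G is the complete bipartite graph K_{3,4}. Automorphisms preserve the bipartition setwise (since the parts differ in size) and act as S_4 × S_3 within it; |Aut| = 144.

144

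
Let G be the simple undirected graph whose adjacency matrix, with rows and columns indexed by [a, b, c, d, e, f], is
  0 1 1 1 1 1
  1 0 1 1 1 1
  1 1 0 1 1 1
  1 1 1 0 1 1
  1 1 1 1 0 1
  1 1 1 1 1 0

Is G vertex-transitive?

Yes

All 6 vertices are pairwise adjacent: G = K_6. Every bijection on the vertex set is an automorphism of K_6; hence Aut(K_6) ≅ S_6, order 720. This group acts transitively on the 6 vertices.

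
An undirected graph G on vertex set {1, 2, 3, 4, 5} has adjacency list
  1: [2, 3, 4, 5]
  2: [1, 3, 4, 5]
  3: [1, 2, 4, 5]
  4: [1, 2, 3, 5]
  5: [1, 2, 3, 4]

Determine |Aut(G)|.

120

Every vertex has degree 4, so G is the complete graph K_5. Any permutation of the 5 vertices preserves K_5, so Aut(K_5) = S_5 of order 5! = 120.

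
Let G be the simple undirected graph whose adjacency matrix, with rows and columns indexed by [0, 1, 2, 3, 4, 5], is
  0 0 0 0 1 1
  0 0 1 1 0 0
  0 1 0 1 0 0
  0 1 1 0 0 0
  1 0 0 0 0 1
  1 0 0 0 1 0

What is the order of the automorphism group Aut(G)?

G has two connected components, {1, 2, 3} and {0, 4, 5}; each is 2-regular, so G = C_3 ⊔ C_3. With two isomorphic components, Aut(G) = Aut(C_3) ≀ S_2 = (D_3 × D_3) ⋊ Z_2: permute each cycle by D_3, then optionally swap the two cycles. Order 2·(2·3)² = 72.

72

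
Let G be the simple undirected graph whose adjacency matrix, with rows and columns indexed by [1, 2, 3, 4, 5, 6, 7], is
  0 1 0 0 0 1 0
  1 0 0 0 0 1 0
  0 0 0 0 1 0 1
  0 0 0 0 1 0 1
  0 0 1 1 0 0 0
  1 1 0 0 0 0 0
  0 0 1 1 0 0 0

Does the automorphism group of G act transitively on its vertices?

No

G has two connected components, {3, 4, 5, 7} and {1, 2, 6}; each is 2-regular, so G = C_4 ⊔ C_3. The orbit of 1 under Aut(G) is {1, 2, 6}, which does not contain 3, so G is not vertex-transitive.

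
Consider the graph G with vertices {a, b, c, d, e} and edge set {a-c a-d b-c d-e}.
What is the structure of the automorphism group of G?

The degree sequence is [2, 1, 2, 2, 1]; the two degree-1 vertices b and e are the ends of a path, so G = P_5. A path has exactly one nontrivial symmetry — reversal — giving Aut(G) of order 2.

Z_2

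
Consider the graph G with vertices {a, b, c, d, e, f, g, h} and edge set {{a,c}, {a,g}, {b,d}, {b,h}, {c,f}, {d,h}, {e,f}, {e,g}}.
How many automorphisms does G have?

G has two connected components, {a, c, e, f, g} and {b, d, h}; each is 2-regular, so G = C_5 ⊔ C_3. No automorphism exchanges components of different sizes, hence Aut(G) is the direct product D_5 × D_3, order 60.

60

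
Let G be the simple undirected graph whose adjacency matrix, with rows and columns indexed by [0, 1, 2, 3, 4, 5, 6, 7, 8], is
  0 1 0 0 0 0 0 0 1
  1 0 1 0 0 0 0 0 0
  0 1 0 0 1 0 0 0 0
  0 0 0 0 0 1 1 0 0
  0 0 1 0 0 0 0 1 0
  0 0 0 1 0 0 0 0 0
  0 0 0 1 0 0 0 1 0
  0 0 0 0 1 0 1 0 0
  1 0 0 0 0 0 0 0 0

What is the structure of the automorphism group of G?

The degree sequence is [2, 2, 2, 2, 2, 1, 2, 2, 1]; the two degree-1 vertices 5 and 8 are the ends of a path, so G = P_9. A path has exactly one nontrivial symmetry — reversal — giving Aut(G) of order 2.

C_2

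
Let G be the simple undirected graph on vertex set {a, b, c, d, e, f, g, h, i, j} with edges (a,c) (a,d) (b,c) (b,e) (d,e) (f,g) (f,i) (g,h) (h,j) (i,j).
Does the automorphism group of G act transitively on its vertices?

Yes

G has two connected components, {f, g, h, i, j} and {a, b, c, d, e}; each is 2-regular, so G = C_5 ⊔ C_5. With two isomorphic components, Aut(G) = Aut(C_5) ≀ S_2 = (D_5 × D_5) ⋊ Z_2: permute each cycle by D_5, then optionally swap the two cycles. Order 2·(2·5)² = 200. This group acts transitively on the 10 vertices.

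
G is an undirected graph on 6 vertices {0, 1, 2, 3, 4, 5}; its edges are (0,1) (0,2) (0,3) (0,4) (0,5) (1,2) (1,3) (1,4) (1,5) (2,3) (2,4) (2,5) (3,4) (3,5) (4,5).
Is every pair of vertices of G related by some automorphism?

Yes

Every vertex has degree 5, so G is the complete graph K_6. Every bijection on the vertex set is an automorphism of K_6; hence Aut(K_6) ≅ S_6, order 720. This group acts transitively on the 6 vertices.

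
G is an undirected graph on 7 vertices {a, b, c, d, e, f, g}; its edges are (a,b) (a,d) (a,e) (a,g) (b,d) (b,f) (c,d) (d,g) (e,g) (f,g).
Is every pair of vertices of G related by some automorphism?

No

Vertex b is the only vertex of degree 3, so every automorphism fixes it; G is not vertex-transitive.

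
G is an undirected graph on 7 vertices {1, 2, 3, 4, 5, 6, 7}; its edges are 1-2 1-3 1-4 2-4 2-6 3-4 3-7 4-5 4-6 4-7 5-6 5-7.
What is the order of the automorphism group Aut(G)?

Vertex 4 is the unique vertex of degree 6; the remaining 6 vertices each have degree 3 and induce a cycle, so G is the wheel on 7 vertices with hub 4. Every automorphism fixes the hub and acts on the rim 6-cycle, so Aut(G) ≅ Aut(C_6) = D_6 of order 12.

12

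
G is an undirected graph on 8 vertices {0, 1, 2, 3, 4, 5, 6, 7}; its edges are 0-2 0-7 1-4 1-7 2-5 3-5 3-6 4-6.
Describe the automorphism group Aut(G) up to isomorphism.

D_8

Every vertex has degree 2 and the graph is connected, so G is the 8-cycle C_8. C_8 has 8 rotations and 8 reflections, so Aut(C_8) ≅ D_8 of order 16.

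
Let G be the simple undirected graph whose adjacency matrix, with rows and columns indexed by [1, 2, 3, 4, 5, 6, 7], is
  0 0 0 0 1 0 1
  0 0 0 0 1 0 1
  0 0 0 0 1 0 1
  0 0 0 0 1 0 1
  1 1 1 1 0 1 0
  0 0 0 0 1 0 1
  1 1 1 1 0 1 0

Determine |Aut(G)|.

The vertices split by degree into {5, 7} (degree 5) and {1, 2, 3, 4, 6} (degree 2); every edge runs between the two parts, so G is the complete bipartite graph K_{2,5}. The parts have unequal sizes, so no automorphism swaps them; each part is permuted independently, giving S_5 × S_2 of order 5!·2! = 240.

240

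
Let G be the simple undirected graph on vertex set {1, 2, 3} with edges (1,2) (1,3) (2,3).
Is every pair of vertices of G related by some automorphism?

Yes

Every vertex has degree 2, so G is the complete graph K_3. Every bijection on the vertex set is an automorphism of K_3; hence Aut(K_3) ≅ S_3, order 6. Under this action every vertex can be carried to every other, so G is vertex-transitive.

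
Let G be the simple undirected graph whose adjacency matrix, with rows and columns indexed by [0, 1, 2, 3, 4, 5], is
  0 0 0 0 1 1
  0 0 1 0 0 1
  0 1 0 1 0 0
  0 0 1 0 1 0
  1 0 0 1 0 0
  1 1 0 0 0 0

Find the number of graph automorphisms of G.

12

G is 2-regular and connected on 6 vertices, i.e. the cycle C_6. The automorphisms of the 6-cycle are exactly the symmetries of a regular 6-gon: the dihedral group D_6, |D_6| = 12.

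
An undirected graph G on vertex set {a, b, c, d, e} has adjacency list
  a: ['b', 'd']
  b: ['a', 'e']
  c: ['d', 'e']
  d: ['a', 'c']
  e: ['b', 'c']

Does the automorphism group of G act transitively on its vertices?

Every vertex has degree 2 and the graph is connected, so G is the 5-cycle C_5. C_5 has 5 rotations and 5 reflections, so Aut(C_5) ≅ D_5 of order 10. Under this action every vertex can be carried to every other, so G is vertex-transitive.

Yes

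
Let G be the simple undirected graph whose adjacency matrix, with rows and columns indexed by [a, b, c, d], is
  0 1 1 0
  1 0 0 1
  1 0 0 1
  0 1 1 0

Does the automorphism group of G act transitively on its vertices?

Every vertex has degree 2 and the graph is connected, so G is the 4-cycle C_4. C_4 has 4 rotations and 4 reflections, so Aut(C_4) ≅ D_4 of order 8. This group acts transitively on the 4 vertices.

Yes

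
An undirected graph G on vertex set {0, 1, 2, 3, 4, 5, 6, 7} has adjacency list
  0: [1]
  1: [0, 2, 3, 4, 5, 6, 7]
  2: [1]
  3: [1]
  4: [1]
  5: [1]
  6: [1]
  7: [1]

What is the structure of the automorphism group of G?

the symmetric group on 7 letters

Vertex 1 has degree 7 and every other vertex has degree 1, so G is the star K_{1,7} with centre 1. Any automorphism fixes the centre and permutes the 7 leaves freely, so Aut(G) ≅ S_7 of order 7! = 5040.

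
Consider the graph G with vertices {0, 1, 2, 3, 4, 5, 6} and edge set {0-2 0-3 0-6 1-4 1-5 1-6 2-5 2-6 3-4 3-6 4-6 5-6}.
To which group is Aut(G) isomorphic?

Vertex 6 is the unique vertex of degree 6; the remaining 6 vertices each have degree 3 and induce a cycle, so G is the wheel on 7 vertices with hub 6. With the hub fixed, the remaining symmetry is that of the rim cycle C_6, giving the dihedral group D_6.

D_6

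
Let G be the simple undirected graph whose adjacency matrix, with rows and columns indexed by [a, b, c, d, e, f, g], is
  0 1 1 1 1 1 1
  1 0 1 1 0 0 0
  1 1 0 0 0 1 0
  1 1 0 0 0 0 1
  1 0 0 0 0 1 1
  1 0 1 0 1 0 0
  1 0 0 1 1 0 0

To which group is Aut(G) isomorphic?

Vertex a is the unique vertex of degree 6; the remaining 6 vertices each have degree 3 and induce a cycle, so G is the wheel on 7 vertices with hub a. Every automorphism fixes the hub and acts on the rim 6-cycle, so Aut(G) ≅ Aut(C_6) = D_6 of order 12.

the dihedral group of order 12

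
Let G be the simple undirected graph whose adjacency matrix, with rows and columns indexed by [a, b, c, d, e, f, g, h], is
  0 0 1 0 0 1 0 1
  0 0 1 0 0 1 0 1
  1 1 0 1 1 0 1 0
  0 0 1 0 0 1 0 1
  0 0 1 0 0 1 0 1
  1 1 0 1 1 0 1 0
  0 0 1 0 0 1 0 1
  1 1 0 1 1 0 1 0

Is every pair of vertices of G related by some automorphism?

No

Automorphisms preserve degree, but G has vertices of degree 3 and vertices of degree 5; no automorphism maps one to the other, so G is not vertex-transitive.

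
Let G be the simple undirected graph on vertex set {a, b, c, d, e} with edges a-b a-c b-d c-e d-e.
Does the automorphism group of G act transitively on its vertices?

Every vertex has degree 2 and the graph is connected, so G is the 5-cycle C_5. C_5 has 5 rotations and 5 reflections, so Aut(C_5) ≅ D_5 of order 10. This group acts transitively on the 5 vertices.

Yes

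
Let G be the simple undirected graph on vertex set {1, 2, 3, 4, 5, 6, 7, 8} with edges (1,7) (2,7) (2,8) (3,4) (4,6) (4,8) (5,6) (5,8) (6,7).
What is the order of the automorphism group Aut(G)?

1

The degree sequence is [1, 2, 1, 3, 2, 3, 3, 3]. Checking the degree-preserving permutations of the vertex set shows that none except the identity preserves every edge, so Aut(G) is trivial.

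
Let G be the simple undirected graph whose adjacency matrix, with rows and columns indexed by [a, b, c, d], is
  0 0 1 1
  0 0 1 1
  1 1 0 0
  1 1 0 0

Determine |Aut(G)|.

8

G is 2-regular and bipartite on 2^2 = 4 vertices with girth 4; it is the hypercube graph Q_2. The symmetry group of the 2-cube is the hyperoctahedral group B_2 = Z_2 ≀ S_2, of order 2^2·2! = 8.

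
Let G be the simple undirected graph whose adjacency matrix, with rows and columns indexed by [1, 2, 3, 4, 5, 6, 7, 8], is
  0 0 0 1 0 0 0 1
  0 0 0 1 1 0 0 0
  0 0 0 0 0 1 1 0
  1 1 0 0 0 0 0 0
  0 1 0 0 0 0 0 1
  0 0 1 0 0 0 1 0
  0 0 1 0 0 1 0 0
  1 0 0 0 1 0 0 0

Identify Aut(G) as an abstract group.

D_5 × D_3

G has two connected components, {1, 2, 4, 5, 8} and {3, 6, 7}; each is 2-regular, so G = C_5 ⊔ C_3. No automorphism exchanges components of different sizes, hence Aut(G) is the direct product D_5 × D_3, order 60.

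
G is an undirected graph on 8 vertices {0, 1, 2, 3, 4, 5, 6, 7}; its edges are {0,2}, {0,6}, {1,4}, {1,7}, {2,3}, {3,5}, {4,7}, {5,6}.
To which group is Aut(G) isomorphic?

G has two connected components, {0, 2, 3, 5, 6} and {1, 4, 7}; each is 2-regular, so G = C_5 ⊔ C_3. The components are non-isomorphic (different sizes), so Aut(G) = Aut(C_3) × Aut(C_5) = D_3 × D_5 of order 6·10 = 60.

D_3 × D_5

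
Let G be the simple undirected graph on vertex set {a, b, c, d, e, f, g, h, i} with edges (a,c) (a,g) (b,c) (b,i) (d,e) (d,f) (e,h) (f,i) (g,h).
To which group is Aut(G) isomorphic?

D_9

G is 2-regular and connected on 9 vertices, i.e. the cycle C_9. C_9 has 9 rotations and 9 reflections, so Aut(C_9) ≅ D_9 of order 18.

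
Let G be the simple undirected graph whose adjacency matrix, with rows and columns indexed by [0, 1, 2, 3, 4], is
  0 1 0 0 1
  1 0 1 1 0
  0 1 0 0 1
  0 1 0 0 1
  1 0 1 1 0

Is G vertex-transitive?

No

Automorphisms preserve degree, but G has vertices of degree 2 and vertices of degree 3; no automorphism maps one to the other, so G is not vertex-transitive.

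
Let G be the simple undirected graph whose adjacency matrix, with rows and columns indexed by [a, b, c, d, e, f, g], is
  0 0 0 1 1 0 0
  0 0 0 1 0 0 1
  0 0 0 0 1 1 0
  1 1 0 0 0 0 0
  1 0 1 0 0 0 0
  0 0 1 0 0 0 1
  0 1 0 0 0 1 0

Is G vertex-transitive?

Yes

G is 2-regular and connected on 7 vertices, i.e. the cycle C_7. The automorphisms of the 7-cycle are exactly the symmetries of a regular 7-gon: the dihedral group D_7, |D_7| = 14. Under this action every vertex can be carried to every other, so G is vertex-transitive.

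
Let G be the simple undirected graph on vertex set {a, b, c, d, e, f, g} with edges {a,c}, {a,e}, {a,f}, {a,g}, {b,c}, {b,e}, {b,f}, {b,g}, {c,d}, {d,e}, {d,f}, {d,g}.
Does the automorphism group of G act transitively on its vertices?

No

Automorphisms preserve degree, but G has vertices of degree 3 and vertices of degree 4; no automorphism maps one to the other, so G is not vertex-transitive.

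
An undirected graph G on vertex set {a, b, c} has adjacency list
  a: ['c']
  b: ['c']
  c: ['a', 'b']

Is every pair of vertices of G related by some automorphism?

Vertex c is the only vertex of degree 2, so every automorphism fixes it; G is not vertex-transitive.

No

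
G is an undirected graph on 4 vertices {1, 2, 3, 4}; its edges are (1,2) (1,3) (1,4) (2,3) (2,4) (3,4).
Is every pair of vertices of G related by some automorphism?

Yes

All 4 vertices are pairwise adjacent: G = K_4. Any permutation of the 4 vertices preserves K_4, so Aut(K_4) = S_4 of order 4! = 24. Under this action every vertex can be carried to every other, so G is vertex-transitive.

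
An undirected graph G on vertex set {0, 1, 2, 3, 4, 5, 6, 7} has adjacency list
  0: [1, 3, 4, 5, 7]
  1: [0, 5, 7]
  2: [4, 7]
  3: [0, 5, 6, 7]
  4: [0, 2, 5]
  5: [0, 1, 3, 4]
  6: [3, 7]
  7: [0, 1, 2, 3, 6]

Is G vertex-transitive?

Automorphisms preserve degree, but G has vertices of degree 2 and vertices of degree 5; no automorphism maps one to the other, so G is not vertex-transitive.

No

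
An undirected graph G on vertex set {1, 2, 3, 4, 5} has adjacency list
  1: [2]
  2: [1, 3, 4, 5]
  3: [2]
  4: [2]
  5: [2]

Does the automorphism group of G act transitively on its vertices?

No

Vertex 2 is the only vertex of degree 4, so every automorphism fixes it; G is not vertex-transitive.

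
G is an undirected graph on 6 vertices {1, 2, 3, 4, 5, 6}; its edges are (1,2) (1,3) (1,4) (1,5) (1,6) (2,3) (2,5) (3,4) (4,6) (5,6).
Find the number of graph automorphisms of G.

10

Vertex 1 is the unique vertex of degree 5; the remaining 5 vertices each have degree 3 and induce a cycle, so G is the wheel on 6 vertices with hub 1. With the hub fixed, the remaining symmetry is that of the rim cycle C_5, giving the dihedral group D_5.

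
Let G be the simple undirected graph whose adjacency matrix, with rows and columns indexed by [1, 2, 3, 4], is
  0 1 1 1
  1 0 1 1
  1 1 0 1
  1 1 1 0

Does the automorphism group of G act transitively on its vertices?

All 4 vertices are pairwise adjacent: G = K_4. Every bijection on the vertex set is an automorphism of K_4; hence Aut(K_4) ≅ S_4, order 24. Under this action every vertex can be carried to every other, so G is vertex-transitive.

Yes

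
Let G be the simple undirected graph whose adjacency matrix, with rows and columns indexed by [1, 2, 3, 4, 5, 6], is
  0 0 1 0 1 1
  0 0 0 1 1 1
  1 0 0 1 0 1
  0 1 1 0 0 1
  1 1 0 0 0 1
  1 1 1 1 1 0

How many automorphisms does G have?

10

Vertex 6 is the unique vertex of degree 5; the remaining 5 vertices each have degree 3 and induce a cycle, so G is the wheel on 6 vertices with hub 6. Every automorphism fixes the hub and acts on the rim 5-cycle, so Aut(G) ≅ Aut(C_5) = D_5 of order 10.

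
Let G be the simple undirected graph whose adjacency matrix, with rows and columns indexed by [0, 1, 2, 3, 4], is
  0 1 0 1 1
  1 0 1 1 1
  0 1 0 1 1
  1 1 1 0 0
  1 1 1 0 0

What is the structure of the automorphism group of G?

Vertex 1 is the unique vertex of degree 4; the remaining 4 vertices each have degree 3 and induce a cycle, so G is the wheel on 5 vertices with hub 1. With the hub fixed, the remaining symmetry is that of the rim cycle C_4, giving the dihedral group D_4.

D_4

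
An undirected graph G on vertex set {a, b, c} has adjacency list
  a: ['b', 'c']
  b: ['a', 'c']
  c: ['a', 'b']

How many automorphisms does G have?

All 3 vertices are pairwise adjacent: G = K_3. Every bijection on the vertex set is an automorphism of K_3; hence Aut(K_3) ≅ S_3, order 6.

6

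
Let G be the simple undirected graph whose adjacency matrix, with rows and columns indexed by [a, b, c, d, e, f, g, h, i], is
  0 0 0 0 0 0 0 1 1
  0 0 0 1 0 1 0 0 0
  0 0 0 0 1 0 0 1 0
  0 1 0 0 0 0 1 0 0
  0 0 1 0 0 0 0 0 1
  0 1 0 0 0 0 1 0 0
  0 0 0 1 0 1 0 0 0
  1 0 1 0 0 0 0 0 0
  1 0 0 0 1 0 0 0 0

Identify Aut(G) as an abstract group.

G has two connected components, {a, c, e, h, i} and {b, d, f, g}; each is 2-regular, so G = C_5 ⊔ C_4. No automorphism exchanges components of different sizes, hence Aut(G) is the direct product D_5 × D_4, order 80.

D_5 × D_4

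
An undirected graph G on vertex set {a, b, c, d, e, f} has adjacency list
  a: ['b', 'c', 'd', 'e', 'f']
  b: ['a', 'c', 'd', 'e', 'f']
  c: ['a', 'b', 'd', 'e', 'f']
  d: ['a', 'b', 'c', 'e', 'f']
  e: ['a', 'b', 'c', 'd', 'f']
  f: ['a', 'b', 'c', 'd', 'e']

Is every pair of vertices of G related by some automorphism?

Every vertex has degree 5, so G is the complete graph K_6. Every bijection on the vertex set is an automorphism of K_6; hence Aut(K_6) ≅ S_6, order 720. This group acts transitively on the 6 vertices.

Yes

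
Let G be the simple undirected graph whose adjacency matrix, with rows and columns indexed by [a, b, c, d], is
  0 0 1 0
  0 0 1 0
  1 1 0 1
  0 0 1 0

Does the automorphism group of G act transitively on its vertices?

Vertex c is the only vertex of degree 3, so every automorphism fixes it; G is not vertex-transitive.

No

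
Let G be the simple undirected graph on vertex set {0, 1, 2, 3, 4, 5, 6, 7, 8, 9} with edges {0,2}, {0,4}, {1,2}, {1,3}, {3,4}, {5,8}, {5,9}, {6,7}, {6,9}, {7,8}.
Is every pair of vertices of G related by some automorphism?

Yes

G has two connected components, {5, 6, 7, 8, 9} and {0, 1, 2, 3, 4}; each is 2-regular, so G = C_5 ⊔ C_5. With two isomorphic components, Aut(G) = Aut(C_5) ≀ S_2 = (D_5 × D_5) ⋊ Z_2: permute each cycle by D_5, then optionally swap the two cycles. Order 2·(2·5)² = 200. This group acts transitively on the 10 vertices.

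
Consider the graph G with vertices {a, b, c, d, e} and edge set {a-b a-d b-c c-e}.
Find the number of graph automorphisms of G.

The degree sequence is [2, 2, 2, 1, 1]; the two degree-1 vertices d and e are the ends of a path, so G = P_5. The only nontrivial automorphism of a path is the end-to-end reflection, so Aut(G) ≅ Z_2.

2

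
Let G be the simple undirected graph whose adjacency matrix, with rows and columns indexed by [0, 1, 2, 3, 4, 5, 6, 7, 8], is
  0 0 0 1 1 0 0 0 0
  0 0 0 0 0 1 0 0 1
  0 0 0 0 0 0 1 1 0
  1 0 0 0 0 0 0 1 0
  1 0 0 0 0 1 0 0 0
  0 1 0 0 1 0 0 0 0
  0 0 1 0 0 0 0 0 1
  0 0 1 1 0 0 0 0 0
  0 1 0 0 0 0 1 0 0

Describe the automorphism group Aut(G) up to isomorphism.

the dihedral group of order 18

G is 2-regular and connected on 9 vertices, i.e. the cycle C_9. C_9 has 9 rotations and 9 reflections, so Aut(C_9) ≅ D_9 of order 18.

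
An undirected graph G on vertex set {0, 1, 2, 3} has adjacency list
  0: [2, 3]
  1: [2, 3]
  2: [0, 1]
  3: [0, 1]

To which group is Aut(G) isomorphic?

G is 2-regular and bipartite on 2^2 = 4 vertices with girth 4; it is the hypercube graph Q_2. The symmetry group of the 2-cube is the hyperoctahedral group B_2 = Z_2 ≀ S_2, of order 2^2·2! = 8.

the dihedral group of order 8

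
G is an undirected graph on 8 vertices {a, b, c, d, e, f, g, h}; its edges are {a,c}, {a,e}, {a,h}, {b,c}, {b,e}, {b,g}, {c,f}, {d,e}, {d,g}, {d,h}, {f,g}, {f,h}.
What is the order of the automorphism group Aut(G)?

G is 3-regular and bipartite on 2^3 = 8 vertices with girth 4; it is the hypercube graph Q_3. The symmetry group of the 3-cube is the hyperoctahedral group B_3 = Z_2 ≀ S_3, of order 2^3·3! = 48.

48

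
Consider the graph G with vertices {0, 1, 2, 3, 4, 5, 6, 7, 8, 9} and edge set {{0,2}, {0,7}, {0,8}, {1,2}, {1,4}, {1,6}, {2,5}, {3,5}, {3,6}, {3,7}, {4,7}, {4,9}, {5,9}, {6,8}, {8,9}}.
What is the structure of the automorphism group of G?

the symmetric group S_5

G is 3-regular on 10 vertices with no triangles and no 4-cycles (girth 5): this is the Petersen graph. It is a classical fact that the Petersen graph has automorphism group S_5 (order 120), arising from its description as the Kneser graph K(5,2).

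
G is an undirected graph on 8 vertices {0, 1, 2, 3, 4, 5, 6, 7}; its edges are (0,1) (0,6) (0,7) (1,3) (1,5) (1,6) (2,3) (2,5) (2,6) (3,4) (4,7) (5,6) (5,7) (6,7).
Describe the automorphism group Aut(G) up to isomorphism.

the trivial group

Degrees alone do not determine every vertex (e.g. 0 and 2 both have degree 3), but their neighbour-degree multisets differ: N(0) has degrees [4, 4, 5] while N(2) has degrees [3, 4, 5]. Repeating this refinement separates all vertices, so the only automorphism is the identity.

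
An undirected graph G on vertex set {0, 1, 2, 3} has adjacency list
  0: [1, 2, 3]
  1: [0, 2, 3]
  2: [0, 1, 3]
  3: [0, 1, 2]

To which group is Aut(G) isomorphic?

S_4

All 4 vertices are pairwise adjacent: G = K_4. Every bijection on the vertex set is an automorphism of K_4; hence Aut(K_4) ≅ S_4, order 24.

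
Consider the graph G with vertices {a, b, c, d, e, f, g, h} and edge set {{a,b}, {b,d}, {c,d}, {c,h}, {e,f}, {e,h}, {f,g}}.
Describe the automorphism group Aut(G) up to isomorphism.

Z_2

The degree sequence is [1, 2, 2, 2, 2, 2, 1, 2]; the two degree-1 vertices a and g are the ends of a path, so G = P_8. A path has exactly one nontrivial symmetry — reversal — giving Aut(G) of order 2.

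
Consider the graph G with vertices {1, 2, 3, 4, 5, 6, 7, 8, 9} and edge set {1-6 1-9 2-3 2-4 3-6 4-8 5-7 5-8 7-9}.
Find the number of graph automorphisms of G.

Every vertex has degree 2 and the graph is connected, so G is the 9-cycle C_9. C_9 has 9 rotations and 9 reflections, so Aut(C_9) ≅ D_9 of order 18.

18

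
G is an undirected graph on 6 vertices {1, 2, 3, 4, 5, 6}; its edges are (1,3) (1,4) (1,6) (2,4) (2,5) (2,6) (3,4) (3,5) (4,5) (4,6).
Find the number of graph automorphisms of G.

10

Vertex 4 is the unique vertex of degree 5; the remaining 5 vertices each have degree 3 and induce a cycle, so G is the wheel on 6 vertices with hub 4. Every automorphism fixes the hub and acts on the rim 5-cycle, so Aut(G) ≅ Aut(C_5) = D_5 of order 10.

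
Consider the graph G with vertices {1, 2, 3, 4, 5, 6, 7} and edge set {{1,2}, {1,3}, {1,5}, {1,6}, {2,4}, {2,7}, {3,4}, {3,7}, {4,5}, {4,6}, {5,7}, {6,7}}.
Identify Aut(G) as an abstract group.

The vertices split by degree into {1, 4, 7} (degree 4) and {2, 3, 5, 6} (degree 3); every edge runs between the two parts, so G is the complete bipartite graph K_{3,4}. The parts have unequal sizes, so no automorphism swaps them; each part is permuted independently, giving S_4 × S_3 of order 4!·3! = 144.

S_4 × S_3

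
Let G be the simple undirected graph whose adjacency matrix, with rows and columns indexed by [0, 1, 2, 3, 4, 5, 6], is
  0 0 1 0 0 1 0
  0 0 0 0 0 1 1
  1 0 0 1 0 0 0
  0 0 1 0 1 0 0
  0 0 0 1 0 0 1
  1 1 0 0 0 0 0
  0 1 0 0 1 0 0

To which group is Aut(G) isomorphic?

the dihedral group of order 14

G is 2-regular and connected on 7 vertices, i.e. the cycle C_7. The automorphisms of the 7-cycle are exactly the symmetries of a regular 7-gon: the dihedral group D_7, |D_7| = 14.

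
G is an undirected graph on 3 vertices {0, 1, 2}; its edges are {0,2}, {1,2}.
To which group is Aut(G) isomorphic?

C_2

The degree sequence is [1, 1, 2]; the two degree-1 vertices 0 and 1 are the ends of a path, so G = P_3. The only nontrivial automorphism of a path is the end-to-end reflection, so Aut(G) ≅ Z_2.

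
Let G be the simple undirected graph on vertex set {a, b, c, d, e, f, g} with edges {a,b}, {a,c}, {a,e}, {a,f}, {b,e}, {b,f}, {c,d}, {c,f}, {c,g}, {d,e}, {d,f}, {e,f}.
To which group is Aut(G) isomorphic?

1

The degree sequence is [4, 3, 4, 3, 4, 5, 1]. Checking the degree-preserving permutations of the vertex set shows that none except the identity preserves every edge, so Aut(G) is trivial.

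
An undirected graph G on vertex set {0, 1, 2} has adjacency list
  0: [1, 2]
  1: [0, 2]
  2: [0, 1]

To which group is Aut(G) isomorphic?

S_3

All 3 vertices are pairwise adjacent: G = K_3. Any permutation of the 3 vertices preserves K_3, so Aut(K_3) = S_3 of order 3! = 6.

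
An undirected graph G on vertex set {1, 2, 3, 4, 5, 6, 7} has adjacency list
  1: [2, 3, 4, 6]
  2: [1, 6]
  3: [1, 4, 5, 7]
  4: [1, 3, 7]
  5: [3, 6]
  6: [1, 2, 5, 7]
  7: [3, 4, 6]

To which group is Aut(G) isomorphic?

{e}

The degree sequence is [4, 2, 4, 3, 2, 4, 3]. Checking the degree-preserving permutations of the vertex set shows that none except the identity preserves every edge, so Aut(G) is trivial.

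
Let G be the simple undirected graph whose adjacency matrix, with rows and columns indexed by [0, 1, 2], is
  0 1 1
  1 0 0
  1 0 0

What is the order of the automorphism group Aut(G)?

2

The degree sequence is [2, 1, 1]; the two degree-1 vertices 1 and 2 are the ends of a path, so G = P_3. The only nontrivial automorphism of a path is the end-to-end reflection, so Aut(G) ≅ Z_2.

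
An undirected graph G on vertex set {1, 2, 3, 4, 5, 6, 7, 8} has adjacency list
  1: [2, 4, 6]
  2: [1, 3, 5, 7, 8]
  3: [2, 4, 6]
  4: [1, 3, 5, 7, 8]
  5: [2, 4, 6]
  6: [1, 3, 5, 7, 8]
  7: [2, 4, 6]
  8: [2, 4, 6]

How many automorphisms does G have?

720

The vertices split by degree into {2, 4, 6} (degree 5) and {1, 3, 5, 7, 8} (degree 3); every edge runs between the two parts, so G is the complete bipartite graph K_{3,5}. The parts have unequal sizes, so no automorphism swaps them; each part is permuted independently, giving S_3 × S_5 of order 3!·5! = 720.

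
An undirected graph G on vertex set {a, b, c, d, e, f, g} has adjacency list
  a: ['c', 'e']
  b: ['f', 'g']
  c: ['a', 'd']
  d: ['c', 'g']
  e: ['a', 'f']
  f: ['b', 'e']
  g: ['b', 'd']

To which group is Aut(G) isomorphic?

Every vertex has degree 2 and the graph is connected, so G is the 7-cycle C_7. The automorphisms of the 7-cycle are exactly the symmetries of a regular 7-gon: the dihedral group D_7, |D_7| = 14.

D_7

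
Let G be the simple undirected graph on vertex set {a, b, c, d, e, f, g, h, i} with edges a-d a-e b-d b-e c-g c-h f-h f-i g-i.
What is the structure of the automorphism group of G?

D_4 × D_5

G has two connected components, {c, f, g, h, i} and {a, b, d, e}; each is 2-regular, so G = C_5 ⊔ C_4. The components are non-isomorphic (different sizes), so Aut(G) = Aut(C_4) × Aut(C_5) = D_4 × D_5 of order 8·10 = 80.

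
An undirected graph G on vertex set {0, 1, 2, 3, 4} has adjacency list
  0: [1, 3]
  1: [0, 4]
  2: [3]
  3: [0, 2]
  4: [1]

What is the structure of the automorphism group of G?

Z_2

The degree sequence is [2, 2, 1, 2, 1]; the two degree-1 vertices 2 and 4 are the ends of a path, so G = P_5. The only nontrivial automorphism of a path is the end-to-end reflection, so Aut(G) ≅ Z_2.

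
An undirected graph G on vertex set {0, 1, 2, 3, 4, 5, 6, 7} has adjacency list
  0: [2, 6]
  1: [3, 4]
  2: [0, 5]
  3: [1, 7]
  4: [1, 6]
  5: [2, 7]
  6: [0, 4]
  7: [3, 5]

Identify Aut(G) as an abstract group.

Every vertex has degree 2 and the graph is connected, so G is the 8-cycle C_8. The automorphisms of the 8-cycle are exactly the symmetries of a regular 8-gon: the dihedral group D_8, |D_8| = 16.

the dihedral group of order 16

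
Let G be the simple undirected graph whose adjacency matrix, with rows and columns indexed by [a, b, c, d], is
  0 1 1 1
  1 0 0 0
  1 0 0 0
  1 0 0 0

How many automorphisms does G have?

6

Vertex a has degree 3 and every other vertex has degree 1, so G is the star K_{1,3} with centre a. The 3 leaves are pairwise interchangeable while the centre is fixed, giving Aut(G) = S_3.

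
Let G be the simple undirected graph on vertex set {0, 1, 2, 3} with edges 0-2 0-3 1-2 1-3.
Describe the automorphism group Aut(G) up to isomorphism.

G is 2-regular and bipartite on 2^2 = 4 vertices with girth 4; it is the hypercube graph Q_2. Aut(Q_2) consists of the signed permutations of the 2 coordinate axes: 2! permutations times 2^2 sign flips, so |Aut| = 2^2·2! = 8.

Z_2^2 ⋊ S_2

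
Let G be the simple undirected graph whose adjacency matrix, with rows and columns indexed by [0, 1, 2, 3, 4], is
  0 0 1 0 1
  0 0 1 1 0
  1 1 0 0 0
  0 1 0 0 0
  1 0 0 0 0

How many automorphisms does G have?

2

The degree sequence is [2, 2, 2, 1, 1]; the two degree-1 vertices 3 and 4 are the ends of a path, so G = P_5. A path has exactly one nontrivial symmetry — reversal — giving Aut(G) of order 2.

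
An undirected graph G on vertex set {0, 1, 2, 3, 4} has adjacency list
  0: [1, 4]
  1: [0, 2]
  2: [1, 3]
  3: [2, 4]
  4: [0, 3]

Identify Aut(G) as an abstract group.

the dihedral group of order 10

G is 2-regular and connected on 5 vertices, i.e. the cycle C_5. C_5 has 5 rotations and 5 reflections, so Aut(C_5) ≅ D_5 of order 10.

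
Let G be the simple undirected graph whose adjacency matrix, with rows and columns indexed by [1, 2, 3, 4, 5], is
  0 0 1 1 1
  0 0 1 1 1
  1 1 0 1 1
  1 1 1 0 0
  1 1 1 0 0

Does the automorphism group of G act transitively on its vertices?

No

Vertex 3 is the only vertex of degree 4, so every automorphism fixes it; G is not vertex-transitive.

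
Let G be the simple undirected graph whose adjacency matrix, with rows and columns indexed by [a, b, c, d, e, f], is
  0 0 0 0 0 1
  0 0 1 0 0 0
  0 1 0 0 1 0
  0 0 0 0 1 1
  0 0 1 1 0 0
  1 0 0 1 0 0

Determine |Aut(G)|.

2

The degree sequence is [1, 1, 2, 2, 2, 2]; the two degree-1 vertices a and b are the ends of a path, so G = P_6. The only nontrivial automorphism of a path is the end-to-end reflection, so Aut(G) ≅ Z_2.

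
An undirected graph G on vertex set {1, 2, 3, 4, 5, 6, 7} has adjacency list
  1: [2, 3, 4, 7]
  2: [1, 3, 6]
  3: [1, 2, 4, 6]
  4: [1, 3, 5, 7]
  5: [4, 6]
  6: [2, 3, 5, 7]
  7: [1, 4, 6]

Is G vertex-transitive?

Vertex 5 is the only vertex of degree 2, so every automorphism fixes it; G is not vertex-transitive.

No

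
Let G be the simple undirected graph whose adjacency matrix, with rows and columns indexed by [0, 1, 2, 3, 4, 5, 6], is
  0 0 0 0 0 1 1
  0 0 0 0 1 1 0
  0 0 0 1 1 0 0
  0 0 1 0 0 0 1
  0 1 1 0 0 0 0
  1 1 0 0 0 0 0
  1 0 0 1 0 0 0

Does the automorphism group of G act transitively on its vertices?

Every vertex has degree 2 and the graph is connected, so G is the 7-cycle C_7. The automorphisms of the 7-cycle are exactly the symmetries of a regular 7-gon: the dihedral group D_7, |D_7| = 14. This group acts transitively on the 7 vertices.

Yes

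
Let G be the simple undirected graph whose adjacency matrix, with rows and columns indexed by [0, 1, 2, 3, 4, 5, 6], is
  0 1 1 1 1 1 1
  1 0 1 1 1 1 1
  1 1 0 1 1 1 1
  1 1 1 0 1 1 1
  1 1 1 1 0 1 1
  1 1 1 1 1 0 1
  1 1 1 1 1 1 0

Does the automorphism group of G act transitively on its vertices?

All 7 vertices are pairwise adjacent: G = K_7. Any permutation of the 7 vertices preserves K_7, so Aut(K_7) = S_7 of order 7! = 5040. Under this action every vertex can be carried to every other, so G is vertex-transitive.

Yes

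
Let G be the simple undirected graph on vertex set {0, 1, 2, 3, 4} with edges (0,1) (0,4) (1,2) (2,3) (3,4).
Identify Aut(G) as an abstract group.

Every vertex has degree 2 and the graph is connected, so G is the 5-cycle C_5. C_5 has 5 rotations and 5 reflections, so Aut(C_5) ≅ D_5 of order 10.

the dihedral group of order 10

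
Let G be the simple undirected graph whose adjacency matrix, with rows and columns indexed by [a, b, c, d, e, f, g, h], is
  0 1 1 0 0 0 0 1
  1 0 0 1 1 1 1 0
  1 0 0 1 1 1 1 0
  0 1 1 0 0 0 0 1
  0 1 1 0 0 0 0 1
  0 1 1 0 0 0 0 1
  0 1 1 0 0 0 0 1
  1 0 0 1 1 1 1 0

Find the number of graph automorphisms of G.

720

The vertices split by degree into {b, c, h} (degree 5) and {a, d, e, f, g} (degree 3); every edge runs between the two parts, so G is the complete bipartite graph K_{3,5}. The parts have unequal sizes, so no automorphism swaps them; each part is permuted independently, giving S_3 × S_5 of order 3!·5! = 720.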